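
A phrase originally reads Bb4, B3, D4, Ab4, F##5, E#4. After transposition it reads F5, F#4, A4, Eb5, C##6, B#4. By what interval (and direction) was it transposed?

Take the first pair: Bb4 → F5. B to F spans 5 letter names, so the interval is some kind of fifth.
Bb4 to F5 is 7 semitones, which makes it a perfect fifth; the second version is higher, so the direction is up.
Checking another pair — E#4 → B#4 — gives the same interval.

up a perfect fifth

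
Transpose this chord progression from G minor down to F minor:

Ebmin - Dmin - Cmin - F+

Dbmin Cmin Bbmin Eb+

G minor down to F minor is a major second; each chord root moves by that interval while the quality stays the same.
Ebmin: root Eb down a major second → Db, giving Dbmin.
Dmin: root D down a major second → C, giving Cmin.
Cmin: root C down a major second → Bb, giving Bbmin.
F+: root F down a major second → Eb, giving Eb+.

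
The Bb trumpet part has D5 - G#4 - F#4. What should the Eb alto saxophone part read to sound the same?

A5 D#5 C#5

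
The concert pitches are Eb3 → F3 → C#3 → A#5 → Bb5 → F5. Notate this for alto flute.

Written C4 sounds as G3 on the alto flute, so concert pitches are written a perfect fourth up.
Eb3 becomes Ab3
F3 becomes Bb3
C#3 becomes F#3
A#5 becomes D#6
Bb5 becomes Eb6
F5 becomes Bb5

Ab3 Bb3 F#3 D#6 Eb6 Bb5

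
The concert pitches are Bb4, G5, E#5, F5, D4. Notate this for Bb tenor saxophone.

C6 A6 F##6 G6 E5

The Bb tenor saxophone sounds a major ninth below written, so the written part must be a major ninth above concert — transpose each note up.
Bb4 -> C6
G5 -> A6
E#5 -> F##6
F5 -> G6
D4 -> E5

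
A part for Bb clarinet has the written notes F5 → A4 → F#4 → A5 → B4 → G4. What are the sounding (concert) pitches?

The Bb clarinet sounds a major second below written, so transpose each written note down a major second.
F5 -> Eb5
A4 -> G4
F#4 -> E4
A5 -> G5
B4 -> A4
G4 -> F4

Eb5 G4 E4 G5 A4 F4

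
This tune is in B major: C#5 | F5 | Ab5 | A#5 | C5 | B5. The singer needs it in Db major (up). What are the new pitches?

Eb5 Abb5 Cbb6 C6 Ebb5 Db6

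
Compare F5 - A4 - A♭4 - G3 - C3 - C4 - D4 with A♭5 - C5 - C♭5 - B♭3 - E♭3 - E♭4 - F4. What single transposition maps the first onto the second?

up a minor third

From F5 to Ab5 is 3 letter names — a third of some quality.
F5 to Ab5 is 3 semitones, which makes it a minor third; the second version is higher, so the direction is up.
Checking another pair — D4 → F4 — gives the same interval.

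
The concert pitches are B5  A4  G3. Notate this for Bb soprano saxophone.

C#6 B4 A3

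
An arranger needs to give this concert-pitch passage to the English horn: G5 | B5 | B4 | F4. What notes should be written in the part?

Written C4 sounds as F3 on the English horn, so concert pitches are written a perfect fifth up.
G5 gives D6
B5 gives F#6
B4 gives F#5
F4 gives C5

D6 F#6 F#5 C5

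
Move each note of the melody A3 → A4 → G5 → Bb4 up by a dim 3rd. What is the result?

A3: a third up reaches C, and 2 semitones makes it Cb4.
A4: a third up reaches C, and 2 semitones makes it Cb5.
G5: a third up reaches B, and 2 semitones makes it Bbb5.
Bb4: a third up reaches D, and 2 semitones makes it Dbb5.

Cb4 Cb5 Bbb5 Dbb5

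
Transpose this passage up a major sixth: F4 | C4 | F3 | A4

F4 becomes D5
C4 becomes A4
F3 becomes D4
A4 becomes F#5

D5 A4 D4 F#5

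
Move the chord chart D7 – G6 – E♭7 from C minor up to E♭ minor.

F7 Bb6 Gb7

C minor up to E♭ minor is a minor third; each chord root moves by that interval while the quality stays the same.
D7: root D up a minor third → F, giving F7.
G6: root G up a minor third → Bb, giving Bb6.
E♭7: root E♭ up a minor third → Gb, giving Gb7.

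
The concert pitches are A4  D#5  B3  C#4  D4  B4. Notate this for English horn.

E5 A#5 F#4 G#4 A4 F#5

The English horn sounds a perfect fifth below written, so the written part must be a perfect fifth above concert — transpose each note up.
A4 -> E5
D#5 -> A#5
B3 -> F#4
C#4 -> G#4
D4 -> A4
B4 -> F#5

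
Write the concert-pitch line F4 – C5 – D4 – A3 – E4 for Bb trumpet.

Written C4 sounds as Bb3 on the Bb trumpet, so concert pitches are written a major second up.
F4 to G4
C5 to D5
D4 to E4
A3 to B3
E4 to F#4

G4 D5 E4 B3 F#4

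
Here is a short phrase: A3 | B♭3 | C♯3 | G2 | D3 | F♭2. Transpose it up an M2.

B3 C4 D#3 A2 E3 Gb2

A3 up a major second is B3.
A major second up from Bb3 gives C4.
C#3 up a major second is D#3.
G2 up a major second is A2.
D3: a second up reaches E, and 2 semitones makes it E3.
Fb2: a second up reaches G, and 2 semitones makes it Gb2.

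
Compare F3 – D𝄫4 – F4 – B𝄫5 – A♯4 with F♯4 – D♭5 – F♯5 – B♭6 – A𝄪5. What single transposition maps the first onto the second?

up an augmented octave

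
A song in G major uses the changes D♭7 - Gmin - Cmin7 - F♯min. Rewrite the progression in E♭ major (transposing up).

Bbb7 Ebmin Abmin7 Dmin

G major up to E♭ major is a minor sixth; each chord root moves by that interval while the quality stays the same.
D♭7: root D♭ up a minor sixth → Bbb, giving Bbb7.
Gmin: root G up a minor sixth → Eb, giving Ebmin.
Cmin7: root C up a minor sixth → Ab, giving Abmin7.
F♯min: root F♯ up a minor sixth → D, giving Dmin.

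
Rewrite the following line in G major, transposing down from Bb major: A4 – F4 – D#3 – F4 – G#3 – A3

Bb major to G major down is a minor third, so every note moves down by that interval.
A4 to F#4
F4 to D4
D#3 to B#2
F4 to D4
G#3 to E#3
A3 to F#3

F#4 D4 B#2 D4 E#3 F#3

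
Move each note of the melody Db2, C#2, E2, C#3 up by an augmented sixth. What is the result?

Db2: a sixth up reaches B, and 10 semitones makes it B2.
C#2: a sixth up reaches A, and 10 semitones makes it A##2.
E2: a sixth up reaches C, and 10 semitones makes it C##3.
An augmented sixth up from C#3 gives A##3.

B2 A##2 C##3 A##3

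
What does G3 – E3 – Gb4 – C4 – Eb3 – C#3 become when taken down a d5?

C#3 A#2 C4 F#3 A2 F##2

G3 becomes C#3
E3 becomes A#2
Gb4 becomes C4
C4 becomes F#3
Eb3 becomes A2
C#3 becomes F##2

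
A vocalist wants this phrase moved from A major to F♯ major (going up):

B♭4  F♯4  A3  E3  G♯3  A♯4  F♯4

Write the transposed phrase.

G5 D#5 F#4 C#4 E#4 F##5 D#5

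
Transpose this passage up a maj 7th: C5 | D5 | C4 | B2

B5 C#6 B4 A#3

C5 → B5
D5 → C#6
C4 → B4
B2 → A#3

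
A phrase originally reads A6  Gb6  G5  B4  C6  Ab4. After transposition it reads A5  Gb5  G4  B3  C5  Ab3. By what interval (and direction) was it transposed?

Take the first pair: A6 → A5. A to A spans 8 letter names, so the interval is some kind of octave.
A5 to A6 is 12 semitones, which makes it a perfect octave; the second version is lower, so the direction is down.
Checking another pair — Ab4 → Ab3 — gives the same interval.

down a perfect octave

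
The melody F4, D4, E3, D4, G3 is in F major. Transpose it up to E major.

E5 C#5 D#4 C#5 F#4

From F up to E is a major seventh; apply that to each pitch.
F4 gives E5
D4 gives C#5
E3 gives D#4
D4 gives C#5
G3 gives F#4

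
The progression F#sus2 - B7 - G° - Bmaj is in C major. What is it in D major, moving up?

C major up to D major is a major second; each chord root moves by that interval while the quality stays the same.
F#sus2: root F# up a major second → G#, giving G#sus2.
B7: root B up a major second → C#, giving C#7.
G°: root G up a major second → A, giving A°.
Bmaj: root B up a major second → C#, giving C#maj.

G#sus2 C#7 A° C#maj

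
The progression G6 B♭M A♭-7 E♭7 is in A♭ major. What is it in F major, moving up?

E6 GM F-7 C7

A♭ major up to F major is a major sixth; each chord root moves by that interval while the quality stays the same.
G6: root G up a major sixth → E, giving E6.
B♭M: root B♭ up a major sixth → G, giving GM.
A♭-7: root A♭ up a major sixth → F, giving F-7.
E♭7: root E♭ up a major sixth → C, giving C7.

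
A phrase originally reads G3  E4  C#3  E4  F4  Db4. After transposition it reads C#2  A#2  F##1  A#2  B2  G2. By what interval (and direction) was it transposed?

Take the first pair: G3 → C#2. G to C spans 12 letter names, so the interval is some kind of twelfth.
C#2 to G3 is 18 semitones, which makes it a diminished twelfth; the second version is lower, so the direction is down.
Checking another pair — Db4 → G2 — gives the same interval.

down a diminished twelfth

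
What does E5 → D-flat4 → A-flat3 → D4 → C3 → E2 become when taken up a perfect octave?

E5 gives E6
Db4 gives Db5
Ab3 gives Ab4
D4 gives D5
C3 gives C4
E2 gives E3

E6 Db5 Ab4 D5 C4 E3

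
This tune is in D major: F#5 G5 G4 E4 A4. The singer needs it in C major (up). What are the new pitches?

E6 F6 F5 D5 G5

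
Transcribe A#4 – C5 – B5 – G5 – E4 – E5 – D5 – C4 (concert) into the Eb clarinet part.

Written C4 sounds as Eb4 on the Eb clarinet, so concert pitches are written a minor third down.
A#4 -> F##4
C5 -> A4
B5 -> G#5
G5 -> E5
E4 -> C#4
E5 -> C#5
D5 -> B4
C4 -> A3

F##4 A4 G#5 E5 C#4 C#5 B4 A3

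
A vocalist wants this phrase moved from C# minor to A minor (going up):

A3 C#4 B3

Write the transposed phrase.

F4 A4 G4

C# minor to A minor up is a minor sixth, so every note moves up by that interval.
A3 -> F4
C#4 -> A4
B3 -> G4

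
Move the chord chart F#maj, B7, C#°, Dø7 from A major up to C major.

Amaj D7 E° Fø7

A major up to C major is a minor third; each chord root moves by that interval while the quality stays the same.
F#maj: root F# up a minor third → A, giving Amaj.
B7: root B up a minor third → D, giving D7.
C#°: root C# up a minor third → E, giving E°.
Dø7: root D up a minor third → F, giving Fø7.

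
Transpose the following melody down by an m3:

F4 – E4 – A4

D4 C#4 F#4

F4 gives D4
E4 gives C#4
A4 gives F#4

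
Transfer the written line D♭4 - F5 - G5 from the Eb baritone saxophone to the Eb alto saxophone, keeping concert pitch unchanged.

First find concert pitch: the Eb baritone saxophone sounds a major thirteenth below written, so D♭4 F5 G5 sounds Fb2 Ab3 Bb3.
Then write for Eb alto saxophone: it sounds a major sixth below written, so the part must be a major sixth above concert.
Fb2 → Db3
Ab3 → F4
Bb3 → G4

Db3 F4 G4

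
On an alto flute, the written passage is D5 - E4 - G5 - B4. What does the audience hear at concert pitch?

A4 B3 D5 F#4

Written C4 on the alto flute sounds as G3, a perfect fourth lower; apply that shift to every note.
D5 to A4
E4 to B3
G5 to D5
B4 to F#4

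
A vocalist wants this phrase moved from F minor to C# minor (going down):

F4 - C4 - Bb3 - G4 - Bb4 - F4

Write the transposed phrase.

C#4 G#3 F#3 D#4 F#4 C#4

F minor to C# minor down is a diminished fourth, so every note moves down by that interval.
F4 -> C#4
C4 -> G#3
Bb3 -> F#3
G4 -> D#4
Bb4 -> F#4
F4 -> C#4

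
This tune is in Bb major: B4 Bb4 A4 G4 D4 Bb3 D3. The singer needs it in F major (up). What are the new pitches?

From Bb up to F is a perfect fifth; apply that to each pitch.
B4 -> F#5
Bb4 -> F5
A4 -> E5
G4 -> D5
D4 -> A4
Bb3 -> F4
D3 -> A3

F#5 F5 E5 D5 A4 F4 A3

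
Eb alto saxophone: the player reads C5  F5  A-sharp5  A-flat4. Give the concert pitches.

Eb4 Ab4 C#5 Cb4

The Eb alto saxophone sounds a major sixth below written, so transpose each written note down a major sixth.
C5 becomes Eb4
F5 becomes Ab4
A#5 becomes C#5
Ab4 becomes Cb4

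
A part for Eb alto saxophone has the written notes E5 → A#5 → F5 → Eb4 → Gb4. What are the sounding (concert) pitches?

Written C4 on the Eb alto saxophone sounds as Eb3, a major sixth lower; apply that shift to every note.
E5 -> G4
A#5 -> C#5
F5 -> Ab4
Eb4 -> Gb3
Gb4 -> Bbb3

G4 C#5 Ab4 Gb3 Bbb3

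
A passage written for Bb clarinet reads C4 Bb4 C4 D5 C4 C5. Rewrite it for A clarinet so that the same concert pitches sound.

Db4 Cb5 Db4 Eb5 Db4 Db5

First find concert pitch: the Bb clarinet sounds a major second below written, so C4 Bb4 C4 D5 C4 C5 sounds Bb3 Ab4 Bb3 C5 Bb3 Bb4.
Then write for A clarinet: it sounds a minor third below written, so the part must be a minor third above concert.
Bb3 → Db4
Ab4 → Cb5
Bb3 → Db4
C5 → Eb5
Bb3 → Db4
Bb4 → Db5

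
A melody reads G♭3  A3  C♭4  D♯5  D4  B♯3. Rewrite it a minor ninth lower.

Gb3 down a minor ninth is F2.
A3: a ninth down reaches G, and 13 semitones makes it G#2.
Cb4 down a minor ninth is Bb2.
A minor ninth down from D#5 gives C##4.
A minor ninth down from D4 gives C#3.
A minor ninth down from B#3 gives A##2.

F2 G#2 Bb2 C##4 C#3 A##2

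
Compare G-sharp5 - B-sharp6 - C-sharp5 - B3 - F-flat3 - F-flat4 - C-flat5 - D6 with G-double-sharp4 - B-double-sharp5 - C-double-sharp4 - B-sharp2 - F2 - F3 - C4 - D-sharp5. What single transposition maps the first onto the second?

down a diminished octave

Take the first pair: G#5 → G##4. G to G spans 8 letter names, so the interval is some kind of octave.
G##4 to G#5 is 11 semitones, which makes it a diminished octave; the second version is lower, so the direction is down.
Checking another pair — D6 → D#5 — gives the same interval.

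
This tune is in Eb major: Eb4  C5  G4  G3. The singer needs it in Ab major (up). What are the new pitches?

Ab4 F5 C5 C4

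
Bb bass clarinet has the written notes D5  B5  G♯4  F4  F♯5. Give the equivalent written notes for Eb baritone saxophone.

A5 F#6 D#5 C5 C#6

First find concert pitch: the Bb bass clarinet sounds a major ninth below written, so D5 B5 G♯4 F4 F♯5 sounds C4 A4 F#3 Eb3 E4.
Then write for Eb baritone saxophone: it sounds a major thirteenth below written, so the part must be a major thirteenth above concert.
C4 → A5
A4 → F#6
F#3 → D#5
Eb3 → C5
E4 → C#6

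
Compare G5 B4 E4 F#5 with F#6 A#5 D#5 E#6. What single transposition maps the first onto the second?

up a major seventh

From G5 to F#6 is 7 letter names — a seventh of some quality.
G5 to F#6 is 11 semitones, which makes it a major seventh; the second version is higher, so the direction is up.
Checking another pair — F#5 → E#6 — gives the same interval.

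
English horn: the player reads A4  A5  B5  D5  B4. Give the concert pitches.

D4 D5 E5 G4 E4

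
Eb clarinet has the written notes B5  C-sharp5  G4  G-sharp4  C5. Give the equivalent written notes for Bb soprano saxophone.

E6 F#5 C5 C#5 F5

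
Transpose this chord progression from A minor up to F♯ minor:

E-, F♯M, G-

A minor up to F♯ minor is a major sixth; each chord root moves by that interval while the quality stays the same.
E-: root E up a major sixth → C#, giving C#-.
F♯M: root F♯ up a major sixth → D#, giving D#M.
G-: root G up a major sixth → E, giving E-.

C#- D#M E-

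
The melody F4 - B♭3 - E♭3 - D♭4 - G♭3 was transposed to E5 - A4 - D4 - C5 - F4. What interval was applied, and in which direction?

up a major seventh

From F4 to E5 is 7 letter names — a seventh of some quality.
F4 to E5 is 11 semitones, which makes it a major seventh; the second version is higher, so the direction is up.
Checking another pair — Gb3 → F4 — gives the same interval.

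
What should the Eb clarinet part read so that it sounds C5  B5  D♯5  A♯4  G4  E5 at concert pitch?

A4 G#5 B#4 F##4 E4 C#5

Written C4 sounds as Eb4 on the Eb clarinet, so concert pitches are written a minor third down.
C5 → A4
B5 → G#5
D#5 → B#4
A#4 → F##4
G4 → E4
E5 → C#5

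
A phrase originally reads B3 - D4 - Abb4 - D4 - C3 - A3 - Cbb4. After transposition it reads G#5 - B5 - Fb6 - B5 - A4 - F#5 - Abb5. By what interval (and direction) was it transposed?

From B3 to G#5 is 13 letter names — a thirteenth of some quality.
B3 to G#5 is 21 semitones, which makes it a major thirteenth; the second version is higher, so the direction is up.
Checking another pair — Cbb4 → Abb5 — gives the same interval.

up a major thirteenth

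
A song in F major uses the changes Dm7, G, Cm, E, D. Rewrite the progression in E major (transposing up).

F major up to E major is a major seventh; each chord root moves by that interval while the quality stays the same.
Dm7: root D up a major seventh → C#, giving C#m7.
G: root G up a major seventh → F#, giving F#.
Cm: root C up a major seventh → B, giving Bm.
E: root E up a major seventh → D#, giving D#.
D: root D up a major seventh → C#, giving C#.

C#m7 F# Bm D# C#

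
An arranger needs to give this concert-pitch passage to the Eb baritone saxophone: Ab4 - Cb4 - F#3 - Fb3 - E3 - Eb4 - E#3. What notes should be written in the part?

F6 Ab5 D#5 Db5 C#5 C6 C##5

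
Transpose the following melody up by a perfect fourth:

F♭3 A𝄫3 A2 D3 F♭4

Bbb3 Dbb4 D3 G3 Bbb4

Fb3 gives Bbb3
Abb3 gives Dbb4
A2 gives D3
D3 gives G3
Fb4 gives Bbb4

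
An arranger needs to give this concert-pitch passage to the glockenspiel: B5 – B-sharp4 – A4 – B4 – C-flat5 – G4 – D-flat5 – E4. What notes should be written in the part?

Written C4 sounds as C6 on the glockenspiel, so concert pitches are written a perfect fifteenth down.
B5 → B3
B#4 → B#2
A4 → A2
B4 → B2
Cb5 → Cb3
G4 → G2
Db5 → Db3
E4 → E2

B3 B#2 A2 B2 Cb3 G2 Db3 E2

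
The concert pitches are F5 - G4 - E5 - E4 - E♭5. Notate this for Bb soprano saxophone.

G5 A4 F#5 F#4 F5

Written C4 sounds as Bb3 on the Bb soprano saxophone, so concert pitches are written a major second up.
F5 → G5
G4 → A4
E5 → F#5
E4 → F#4
Eb5 → F5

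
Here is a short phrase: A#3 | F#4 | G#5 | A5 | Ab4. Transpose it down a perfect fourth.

E#3 C#4 D#5 E5 Eb4

A#3: a fourth down reaches E, and 5 semitones makes it E#3.
A perfect fourth down from F#4 gives C#4.
G#5: a fourth down reaches D, and 5 semitones makes it D#5.
A perfect fourth down from A5 gives E5.
Ab4: a fourth down reaches E, and 5 semitones makes it Eb4.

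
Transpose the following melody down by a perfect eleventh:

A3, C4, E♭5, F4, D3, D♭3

E2 G2 Bb3 C3 A1 Ab1

A3 gives E2
C4 gives G2
Eb5 gives Bb3
F4 gives C3
D3 gives A1
Db3 gives Ab1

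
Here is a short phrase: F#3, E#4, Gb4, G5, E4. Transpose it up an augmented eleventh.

B#4 A##5 C6 C#7 A#5

F#3 to B#4
E#4 to A##5
Gb4 to C6
G5 to C#7
E4 to A#5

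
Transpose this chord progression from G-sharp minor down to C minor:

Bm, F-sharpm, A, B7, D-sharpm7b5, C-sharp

Ebm Bbm Db Eb7 Gm7b5 F

G-sharp minor down to C minor is an augmented fifth; each chord root moves by that interval while the quality stays the same.
Bm: root B down an augmented fifth → Eb, giving Ebm.
F-sharpm: root F-sharp down an augmented fifth → Bb, giving Bbm.
A: root A down an augmented fifth → Db, giving Db.
B7: root B down an augmented fifth → Eb, giving Eb7.
D-sharpm7b5: root D-sharp down an augmented fifth → G, giving Gm7b5.
C-sharp: root C-sharp down an augmented fifth → F, giving F.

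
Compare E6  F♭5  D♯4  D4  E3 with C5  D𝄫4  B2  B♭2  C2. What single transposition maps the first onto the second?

From E6 to C5 is 10 letter names — a tenth of some quality.
C5 to E6 is 16 semitones, which makes it a major tenth; the second version is lower, so the direction is down.
Checking another pair — E3 → C2 — gives the same interval.

down a major tenth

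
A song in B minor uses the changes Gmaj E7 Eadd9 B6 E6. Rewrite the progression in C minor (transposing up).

B minor up to C minor is a minor second; each chord root moves by that interval while the quality stays the same.
Gmaj: root G up a minor second → Ab, giving Abmaj.
E7: root E up a minor second → F, giving F7.
Eadd9: root E up a minor second → F, giving Fadd9.
B6: root B up a minor second → C, giving C6.
E6: root E up a minor second → F, giving F6.

Abmaj F7 Fadd9 C6 F6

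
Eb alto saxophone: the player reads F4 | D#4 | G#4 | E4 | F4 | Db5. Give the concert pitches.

The Eb alto saxophone sounds a major sixth below written, so transpose each written note down a major sixth.
F4 becomes Ab3
D#4 becomes F#3
G#4 becomes B3
E4 becomes G3
F4 becomes Ab3
Db5 becomes Fb4

Ab3 F#3 B3 G3 Ab3 Fb4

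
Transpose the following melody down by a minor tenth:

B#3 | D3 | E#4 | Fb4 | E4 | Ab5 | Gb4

G##2 B1 C##3 Db3 C#3 F4 Eb3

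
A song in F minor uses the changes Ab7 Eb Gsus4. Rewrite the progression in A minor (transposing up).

C7 G Bsus4

F minor up to A minor is a major third; each chord root moves by that interval while the quality stays the same.
Ab7: root Ab up a major third → C, giving C7.
Eb: root Eb up a major third → G, giving G.
Gsus4: root G up a major third → B, giving Bsus4.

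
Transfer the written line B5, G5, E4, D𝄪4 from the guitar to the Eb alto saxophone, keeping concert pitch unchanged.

G#5 E5 C#4 B##3

First find concert pitch: the guitar sounds a perfect octave below written, so B5 G5 E4 D𝄪4 sounds B4 G4 E3 D##3.
Then write for Eb alto saxophone: it sounds a major sixth below written, so the part must be a major sixth above concert.
B4 → G#5
G4 → E5
E3 → C#4
D##3 → B##3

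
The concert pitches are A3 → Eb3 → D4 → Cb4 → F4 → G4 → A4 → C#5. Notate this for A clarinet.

Written C4 sounds as A3 on the A clarinet, so concert pitches are written a minor third up.
A3 becomes C4
Eb3 becomes Gb3
D4 becomes F4
Cb4 becomes Ebb4
F4 becomes Ab4
G4 becomes Bb4
A4 becomes C5
C#5 becomes E5

C4 Gb3 F4 Ebb4 Ab4 Bb4 C5 E5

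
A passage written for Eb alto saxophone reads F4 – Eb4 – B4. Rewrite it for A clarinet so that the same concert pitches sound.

Cb4 Bbb3 F4

First find concert pitch: the Eb alto saxophone sounds a major sixth below written, so F4 Eb4 B4 sounds Ab3 Gb3 D4.
Then write for A clarinet: it sounds a minor third below written, so the part must be a minor third above concert.
Ab3 → Cb4
Gb3 → Bbb3
D4 → F4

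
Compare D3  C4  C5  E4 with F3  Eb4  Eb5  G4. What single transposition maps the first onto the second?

Take the first pair: D3 → F3. D to F spans 3 letter names, so the interval is some kind of third.
D3 to F3 is 3 semitones, which makes it a minor third; the second version is higher, so the direction is up.
Checking another pair — E4 → G4 — gives the same interval.

up a minor third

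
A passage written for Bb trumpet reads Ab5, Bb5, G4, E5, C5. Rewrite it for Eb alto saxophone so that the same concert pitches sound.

First find concert pitch: the Bb trumpet sounds a major second below written, so Ab5 Bb5 G4 E5 C5 sounds Gb5 Ab5 F4 D5 Bb4.
Then write for Eb alto saxophone: it sounds a major sixth below written, so the part must be a major sixth above concert.
Gb5 → Eb6
Ab5 → F6
F4 → D5
D5 → B5
Bb4 → G5

Eb6 F6 D5 B5 G5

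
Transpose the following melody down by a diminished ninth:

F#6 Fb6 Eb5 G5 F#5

F#6 -> E##5
Fb6 -> E5
Eb5 -> D#4
G5 -> F##4
F#5 -> E##4

E##5 E5 D#4 F##4 E##4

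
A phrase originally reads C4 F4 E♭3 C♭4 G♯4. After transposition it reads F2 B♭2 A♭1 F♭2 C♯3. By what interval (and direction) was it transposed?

down a perfect twelfth

From C4 to F2 is 12 letter names — a twelfth of some quality.
F2 to C4 is 19 semitones, which makes it a perfect twelfth; the second version is lower, so the direction is down.
Checking another pair — G#4 → C#3 — gives the same interval.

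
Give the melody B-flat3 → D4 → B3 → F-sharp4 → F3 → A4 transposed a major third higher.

Bb3: a third up reaches D, and 4 semitones makes it D4.
D4: a third up reaches F, and 4 semitones makes it F#4.
A major third up from B3 gives D#4.
A major third up from F#4 gives A#4.
A major third up from F3 gives A3.
A major third up from A4 gives C#5.

D4 F#4 D#4 A#4 A3 C#5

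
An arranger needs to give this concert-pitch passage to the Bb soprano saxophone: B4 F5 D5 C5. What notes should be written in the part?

C#5 G5 E5 D5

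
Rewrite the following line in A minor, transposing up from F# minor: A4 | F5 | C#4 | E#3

F# minor to A minor up is a minor third, so every note moves up by that interval.
A4 -> C5
F5 -> Ab5
C#4 -> E4
E#3 -> G#3

C5 Ab5 E4 G#3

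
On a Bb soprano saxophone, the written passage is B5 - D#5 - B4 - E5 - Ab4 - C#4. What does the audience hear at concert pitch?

The Bb soprano saxophone sounds a major second below written, so transpose each written note down a major second.
B5 -> A5
D#5 -> C#5
B4 -> A4
E5 -> D5
Ab4 -> Gb4
C#4 -> B3

A5 C#5 A4 D5 Gb4 B3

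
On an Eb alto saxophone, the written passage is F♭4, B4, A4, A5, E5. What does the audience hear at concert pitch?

Abb3 D4 C4 C5 G4

Written C4 on the Eb alto saxophone sounds as Eb3, a major sixth lower; apply that shift to every note.
Fb4 -> Abb3
B4 -> D4
A4 -> C4
A5 -> C5
E5 -> G4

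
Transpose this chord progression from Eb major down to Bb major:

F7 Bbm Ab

Eb major down to Bb major is a perfect fourth; each chord root moves by that interval while the quality stays the same.
F7: root F down a perfect fourth → C, giving C7.
Bbm: root Bb down a perfect fourth → F, giving Fm.
Ab: root Ab down a perfect fourth → Eb, giving Eb.

C7 Fm Eb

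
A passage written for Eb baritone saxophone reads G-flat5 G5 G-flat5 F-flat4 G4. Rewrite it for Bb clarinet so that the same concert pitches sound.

Cb4 C4 Cb4 Bbb2 C3

First find concert pitch: the Eb baritone saxophone sounds a major thirteenth below written, so G-flat5 G5 G-flat5 F-flat4 G4 sounds Bbb3 Bb3 Bbb3 Abb2 Bb2.
Then write for Bb clarinet: it sounds a major second below written, so the part must be a major second above concert.
Bbb3 → Cb4
Bb3 → C4
Bbb3 → Cb4
Abb2 → Bbb2
Bb2 → C3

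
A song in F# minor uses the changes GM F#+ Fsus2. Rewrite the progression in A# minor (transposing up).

F# minor up to A# minor is a major third; each chord root moves by that interval while the quality stays the same.
GM: root G up a major third → B, giving BM.
F#+: root F# up a major third → A#, giving A#+.
Fsus2: root F up a major third → A, giving Asus2.

BM A#+ Asus2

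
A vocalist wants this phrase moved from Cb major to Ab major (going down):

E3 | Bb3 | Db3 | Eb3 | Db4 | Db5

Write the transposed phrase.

C#3 G3 Bb2 C3 Bb3 Bb4

From Cb down to Ab is a minor third; apply that to each pitch.
E3 to C#3
Bb3 to G3
Db3 to Bb2
Eb3 to C3
Db4 to Bb3
Db5 to Bb4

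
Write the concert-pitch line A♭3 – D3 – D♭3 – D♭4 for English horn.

Eb4 A3 Ab3 Ab4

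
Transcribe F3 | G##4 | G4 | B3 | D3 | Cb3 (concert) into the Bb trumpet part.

The Bb trumpet sounds a major second below written, so the written part must be a major second above concert — transpose each note up.
F3 to G3
G##4 to A##4
G4 to A4
B3 to C#4
D3 to E3
Cb3 to Db3

G3 A##4 A4 C#4 E3 Db3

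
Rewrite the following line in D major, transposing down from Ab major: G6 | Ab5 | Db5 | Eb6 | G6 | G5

From Ab down to D is a diminished fifth; apply that to each pitch.
G6 -> C#6
Ab5 -> D5
Db5 -> G4
Eb6 -> A5
G6 -> C#6
G5 -> C#5

C#6 D5 G4 A5 C#6 C#5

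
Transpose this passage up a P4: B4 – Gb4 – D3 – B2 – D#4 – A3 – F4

E5 Cb5 G3 E3 G#4 D4 Bb4

B4 gives E5
Gb4 gives Cb5
D3 gives G3
B2 gives E3
D#4 gives G#4
A3 gives D4
F4 gives Bb4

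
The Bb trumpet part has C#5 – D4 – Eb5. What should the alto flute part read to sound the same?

E5 F4 Gb5

First find concert pitch: the Bb trumpet sounds a major second below written, so C#5 D4 Eb5 sounds B4 C4 Db5.
Then write for alto flute: it sounds a perfect fourth below written, so the part must be a perfect fourth above concert.
B4 → E5
C4 → F4
Db5 → Gb5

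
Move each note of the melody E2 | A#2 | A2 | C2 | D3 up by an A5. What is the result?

E2 → B#2
A#2 → E##3
A2 → E#3
C2 → G#2
D3 → A#3

B#2 E##3 E#3 G#2 A#3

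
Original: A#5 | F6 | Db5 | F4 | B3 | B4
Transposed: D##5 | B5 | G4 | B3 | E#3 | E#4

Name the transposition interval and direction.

down a diminished fifth

Take the first pair: A#5 → D##5. A to D spans 5 letter names, so the interval is some kind of fifth.
D##5 to A#5 is 6 semitones, which makes it a diminished fifth; the second version is lower, so the direction is down.
Checking another pair — B4 → E#4 — gives the same interval.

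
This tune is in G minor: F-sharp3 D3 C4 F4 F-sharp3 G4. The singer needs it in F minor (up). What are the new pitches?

From G up to F is a minor seventh; apply that to each pitch.
F#3 becomes E4
D3 becomes C4
C4 becomes Bb4
F4 becomes Eb5
F#3 becomes E4
G4 becomes F5

E4 C4 Bb4 Eb5 E4 F5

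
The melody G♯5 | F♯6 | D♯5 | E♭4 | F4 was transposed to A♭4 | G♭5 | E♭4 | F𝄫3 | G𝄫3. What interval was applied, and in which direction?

down an augmented seventh

From G#5 to Ab4 is 7 letter names — a seventh of some quality.
Ab4 to G#5 is 12 semitones, which makes it an augmented seventh; the second version is lower, so the direction is down.
Checking another pair — F4 → Gbb3 — gives the same interval.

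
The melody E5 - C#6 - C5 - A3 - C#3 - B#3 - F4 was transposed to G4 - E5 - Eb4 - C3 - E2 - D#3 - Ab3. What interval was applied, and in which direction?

down a major sixth

Take the first pair: E5 → G4. E to G spans 6 letter names, so the interval is some kind of sixth.
G4 to E5 is 9 semitones, which makes it a major sixth; the second version is lower, so the direction is down.
Checking another pair — F4 → Ab3 — gives the same interval.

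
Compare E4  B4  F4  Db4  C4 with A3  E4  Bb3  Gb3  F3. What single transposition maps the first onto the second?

From E4 to A3 is 5 letter names — a fifth of some quality.
A3 to E4 is 7 semitones, which makes it a perfect fifth; the second version is lower, so the direction is down.
Checking another pair — C4 → F3 — gives the same interval.

down a perfect fifth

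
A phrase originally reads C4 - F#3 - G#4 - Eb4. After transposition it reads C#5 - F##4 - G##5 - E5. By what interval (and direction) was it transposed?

Take the first pair: C4 → C#5. C to C spans 8 letter names, so the interval is some kind of octave.
C4 to C#5 is 13 semitones, which makes it an augmented octave; the second version is higher, so the direction is up.
Checking another pair — Eb4 → E5 — gives the same interval.

up an augmented octave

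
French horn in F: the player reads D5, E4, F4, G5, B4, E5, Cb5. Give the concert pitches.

G4 A3 Bb3 C5 E4 A4 Fb4

The French horn in F sounds a perfect fifth below written, so transpose each written note down a perfect fifth.
D5 gives G4
E4 gives A3
F4 gives Bb3
G5 gives C5
B4 gives E4
E5 gives A4
Cb5 gives Fb4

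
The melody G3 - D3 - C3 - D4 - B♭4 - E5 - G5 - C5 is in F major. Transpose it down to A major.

B2 F#2 E2 F#3 D4 G#4 B4 E4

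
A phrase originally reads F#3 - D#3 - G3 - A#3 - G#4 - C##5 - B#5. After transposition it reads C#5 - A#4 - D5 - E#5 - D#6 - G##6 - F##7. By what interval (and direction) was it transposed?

From F#3 to C#5 is 12 letter names — a twelfth of some quality.
F#3 to C#5 is 19 semitones, which makes it a perfect twelfth; the second version is higher, so the direction is up.
Checking another pair — B#5 → F##7 — gives the same interval.

up a perfect twelfth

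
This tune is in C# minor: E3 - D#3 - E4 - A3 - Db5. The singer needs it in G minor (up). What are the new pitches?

C# minor to G minor up is a diminished fifth, so every note moves up by that interval.
E3 gives Bb3
D#3 gives A3
E4 gives Bb4
A3 gives Eb4
Db5 gives Abb5

Bb3 A3 Bb4 Eb4 Abb5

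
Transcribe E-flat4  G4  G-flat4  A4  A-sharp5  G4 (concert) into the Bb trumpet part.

F4 A4 Ab4 B4 B#5 A4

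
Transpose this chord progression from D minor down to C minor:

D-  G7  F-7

D minor down to C minor is a major second; each chord root moves by that interval while the quality stays the same.
D-: root D down a major second → C, giving C-.
G7: root G down a major second → F, giving F7.
F-7: root F down a major second → Eb, giving Eb-7.

C- F7 Eb-7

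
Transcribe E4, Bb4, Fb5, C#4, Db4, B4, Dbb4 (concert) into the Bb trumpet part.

F#4 C5 Gb5 D#4 Eb4 C#5 Ebb4

Written C4 sounds as Bb3 on the Bb trumpet, so concert pitches are written a major second up.
E4 to F#4
Bb4 to C5
Fb5 to Gb5
C#4 to D#4
Db4 to Eb4
B4 to C#5
Dbb4 to Ebb4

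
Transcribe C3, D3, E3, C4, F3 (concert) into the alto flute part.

F3 G3 A3 F4 Bb3

The alto flute sounds a perfect fourth below written, so the written part must be a perfect fourth above concert — transpose each note up.
C3 becomes F3
D3 becomes G3
E3 becomes A3
C4 becomes F4
F3 becomes Bb3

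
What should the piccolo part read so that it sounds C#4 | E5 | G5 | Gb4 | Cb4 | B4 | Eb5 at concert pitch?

The piccolo sounds a perfect octave above written, so the written part must be a perfect octave below concert — transpose each note down.
C#4 becomes C#3
E5 becomes E4
G5 becomes G4
Gb4 becomes Gb3
Cb4 becomes Cb3
B4 becomes B3
Eb5 becomes Eb4

C#3 E4 G4 Gb3 Cb3 B3 Eb4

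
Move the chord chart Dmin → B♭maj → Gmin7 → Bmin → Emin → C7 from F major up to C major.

F major up to C major is a perfect fifth; each chord root moves by that interval while the quality stays the same.
Dmin: root D up a perfect fifth → A, giving Amin.
B♭maj: root B♭ up a perfect fifth → F, giving Fmaj.
Gmin7: root G up a perfect fifth → D, giving Dmin7.
Bmin: root B up a perfect fifth → F#, giving F#min.
Emin: root E up a perfect fifth → B, giving Bmin.
C7: root C up a perfect fifth → G, giving G7.

Amin Fmaj Dmin7 F#min Bmin G7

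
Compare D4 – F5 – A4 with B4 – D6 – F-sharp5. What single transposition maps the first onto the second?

up a major sixth

Take the first pair: D4 → B4. D to B spans 6 letter names, so the interval is some kind of sixth.
D4 to B4 is 9 semitones, which makes it a major sixth; the second version is higher, so the direction is up.
Checking another pair — A4 → F#5 — gives the same interval.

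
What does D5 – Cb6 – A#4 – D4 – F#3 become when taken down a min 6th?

F#4 Eb5 C##4 F#3 A#2

A minor sixth down from D5 gives F#4.
Cb6: a sixth down reaches E, and 8 semitones makes it Eb5.
A#4 down a minor sixth is C##4.
D4: a sixth down reaches F, and 8 semitones makes it F#3.
A minor sixth down from F#3 gives A#2.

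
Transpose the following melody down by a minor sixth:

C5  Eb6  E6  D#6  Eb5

E4 G5 G#5 F##5 G4

C5: a sixth down reaches E, and 8 semitones makes it E4.
Eb6: a sixth down reaches G, and 8 semitones makes it G5.
E6: a sixth down reaches G, and 8 semitones makes it G#5.
D#6 down a minor sixth is F##5.
A minor sixth down from Eb5 gives G4.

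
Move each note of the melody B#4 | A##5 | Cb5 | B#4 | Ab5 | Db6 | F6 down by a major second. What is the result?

B#4 → A#4
A##5 → G##5
Cb5 → Bbb4
B#4 → A#4
Ab5 → Gb5
Db6 → Cb6
F6 → Eb6

A#4 G##5 Bbb4 A#4 Gb5 Cb6 Eb6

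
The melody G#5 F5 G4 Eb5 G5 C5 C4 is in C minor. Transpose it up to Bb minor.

C minor to Bb minor up is a minor seventh, so every note moves up by that interval.
G#5 becomes F#6
F5 becomes Eb6
G4 becomes F5
Eb5 becomes Db6
G5 becomes F6
C5 becomes Bb5
C4 becomes Bb4

F#6 Eb6 F5 Db6 F6 Bb5 Bb4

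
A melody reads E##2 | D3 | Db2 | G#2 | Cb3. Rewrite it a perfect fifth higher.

E##2 up a perfect fifth is B##2.
D3: a fifth up reaches A, and 7 semitones makes it A3.
Db2: a fifth up reaches A, and 7 semitones makes it Ab2.
G#2 up a perfect fifth is D#3.
A perfect fifth up from Cb3 gives Gb3.

B##2 A3 Ab2 D#3 Gb3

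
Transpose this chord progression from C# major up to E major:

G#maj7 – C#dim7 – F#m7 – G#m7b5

C# major up to E major is a minor third; each chord root moves by that interval while the quality stays the same.
G#maj7: root G# up a minor third → B, giving Bmaj7.
C#dim7: root C# up a minor third → E, giving Edim7.
F#m7: root F# up a minor third → A, giving Am7.
G#m7b5: root G# up a minor third → B, giving Bm7b5.

Bmaj7 Edim7 Am7 Bm7b5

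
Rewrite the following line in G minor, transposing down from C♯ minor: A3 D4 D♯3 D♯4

Eb3 Ab3 A2 A3

From C♯ down to G is an augmented fourth; apply that to each pitch.
A3 to Eb3
D4 to Ab3
D#3 to A2
D#4 to A3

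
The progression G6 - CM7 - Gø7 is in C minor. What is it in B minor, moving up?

F#6 BM7 F#ø7

C minor up to B minor is a major seventh; each chord root moves by that interval while the quality stays the same.
G6: root G up a major seventh → F#, giving F#6.
CM7: root C up a major seventh → B, giving BM7.
Gø7: root G up a major seventh → F#, giving F#ø7.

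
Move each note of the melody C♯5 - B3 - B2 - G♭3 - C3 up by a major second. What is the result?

D#5 C#4 C#3 Ab3 D3

C#5 -> D#5
B3 -> C#4
B2 -> C#3
Gb3 -> Ab3
C3 -> D3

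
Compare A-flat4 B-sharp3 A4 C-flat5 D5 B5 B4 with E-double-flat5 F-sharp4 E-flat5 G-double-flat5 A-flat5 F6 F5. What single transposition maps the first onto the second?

up a diminished fifth

Take the first pair: Ab4 → Ebb5. A to E spans 5 letter names, so the interval is some kind of fifth.
Ab4 to Ebb5 is 6 semitones, which makes it a diminished fifth; the second version is higher, so the direction is up.
Checking another pair — B4 → F5 — gives the same interval.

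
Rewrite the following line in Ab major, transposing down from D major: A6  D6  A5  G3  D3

Eb6 Ab5 Eb5 Db3 Ab2

From D down to Ab is an augmented fourth; apply that to each pitch.
A6 becomes Eb6
D6 becomes Ab5
A5 becomes Eb5
G3 becomes Db3
D3 becomes Ab2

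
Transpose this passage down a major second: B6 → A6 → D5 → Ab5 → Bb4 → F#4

A6 G6 C5 Gb5 Ab4 E4

A major second down from B6 gives A6.
A6 down a major second is G6.
A major second down from D5 gives C5.
A major second down from Ab5 gives Gb5.
A major second down from Bb4 gives Ab4.
A major second down from F#4 gives E4.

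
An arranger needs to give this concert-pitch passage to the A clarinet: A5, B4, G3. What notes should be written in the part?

Written C4 sounds as A3 on the A clarinet, so concert pitches are written a minor third up.
A5 to C6
B4 to D5
G3 to Bb3

C6 D5 Bb3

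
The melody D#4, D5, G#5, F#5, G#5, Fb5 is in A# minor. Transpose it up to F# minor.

A# minor to F# minor up is a minor sixth, so every note moves up by that interval.
D#4 -> B4
D5 -> Bb5
G#5 -> E6
F#5 -> D6
G#5 -> E6
Fb5 -> Dbb6

B4 Bb5 E6 D6 E6 Dbb6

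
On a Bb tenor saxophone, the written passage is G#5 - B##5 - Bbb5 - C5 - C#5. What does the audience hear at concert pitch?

Written C4 on the Bb tenor saxophone sounds as Bb2, a major ninth lower; apply that shift to every note.
G#5 -> F#4
B##5 -> A##4
Bbb5 -> Abb4
C5 -> Bb3
C#5 -> B3

F#4 A##4 Abb4 Bb3 B3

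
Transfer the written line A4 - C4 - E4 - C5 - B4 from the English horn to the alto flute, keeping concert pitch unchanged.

G4 Bb3 D4 Bb4 A4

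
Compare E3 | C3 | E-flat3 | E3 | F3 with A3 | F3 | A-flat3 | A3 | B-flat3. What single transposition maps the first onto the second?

up a perfect fourth

From E3 to A3 is 4 letter names — a fourth of some quality.
E3 to A3 is 5 semitones, which makes it a perfect fourth; the second version is higher, so the direction is up.
Checking another pair — F3 → Bb3 — gives the same interval.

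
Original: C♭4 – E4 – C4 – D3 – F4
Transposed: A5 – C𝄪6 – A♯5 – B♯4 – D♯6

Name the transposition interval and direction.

up an augmented thirteenth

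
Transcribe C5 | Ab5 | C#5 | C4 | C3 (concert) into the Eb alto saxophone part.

Written C4 sounds as Eb3 on the Eb alto saxophone, so concert pitches are written a major sixth up.
C5 -> A5
Ab5 -> F6
C#5 -> A#5
C4 -> A4
C3 -> A3

A5 F6 A#5 A4 A3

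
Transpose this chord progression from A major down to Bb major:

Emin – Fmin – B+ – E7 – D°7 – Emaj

Fmin Gbmin C+ F7 Eb°7 Fmaj

A major down to Bb major is a major seventh; each chord root moves by that interval while the quality stays the same.
Emin: root E down a major seventh → F, giving Fmin.
Fmin: root F down a major seventh → Gb, giving Gbmin.
B+: root B down a major seventh → C, giving C+.
E7: root E down a major seventh → F, giving F7.
D°7: root D down a major seventh → Eb, giving Eb°7.
Emaj: root E down a major seventh → F, giving Fmaj.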